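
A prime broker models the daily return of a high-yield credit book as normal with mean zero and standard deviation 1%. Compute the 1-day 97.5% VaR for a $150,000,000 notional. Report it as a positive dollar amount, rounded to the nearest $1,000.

At 97.5% one-sided, z = 1.960.
VaR = z·σ = 1.960 × 1% = 1.960%.
On $150,000,000: 0.01960 × $150,000,000 = $2,940,000.

$2,940,000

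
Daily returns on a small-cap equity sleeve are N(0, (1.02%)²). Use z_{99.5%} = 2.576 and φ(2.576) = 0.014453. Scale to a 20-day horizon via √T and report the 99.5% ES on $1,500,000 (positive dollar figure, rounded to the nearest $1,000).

$198,000

σ_{20d} = 1.02% × √20 = 4.562%.
ES multiplier = φ(z)/(1−α) = 0.014453/0.005 = 2.891.
ES = 4.562% × 2.891 = 13.189%; on $1,500,000: $197,835.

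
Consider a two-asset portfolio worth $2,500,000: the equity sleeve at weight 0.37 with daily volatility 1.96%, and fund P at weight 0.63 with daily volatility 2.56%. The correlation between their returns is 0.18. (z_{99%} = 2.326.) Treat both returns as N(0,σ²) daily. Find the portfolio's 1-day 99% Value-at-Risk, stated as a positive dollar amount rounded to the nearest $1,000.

σ_p² = 0.37²·1.96² + 0.63²·2.56² + 2·0.18·0.37·0.63·1.96·2.56 = 3.5481 (%²).
σ_p = √3.5481 = 1.884%.
VaR = 2.326 × 1.884% = 4.382%; on $2,500,000 that is $109,550.

$110,000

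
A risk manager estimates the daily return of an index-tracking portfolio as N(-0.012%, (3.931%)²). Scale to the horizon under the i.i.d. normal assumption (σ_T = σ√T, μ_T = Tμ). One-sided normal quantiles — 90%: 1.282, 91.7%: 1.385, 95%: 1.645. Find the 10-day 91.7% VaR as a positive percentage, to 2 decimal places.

σ_{10d} = 3.931% × √10 = 12.431%; μ_{10d} = 10 × -0.012% = -0.120%.
VaR = −(-0.120%) + 1.385 × 12.431% = 17.337%.

17.34%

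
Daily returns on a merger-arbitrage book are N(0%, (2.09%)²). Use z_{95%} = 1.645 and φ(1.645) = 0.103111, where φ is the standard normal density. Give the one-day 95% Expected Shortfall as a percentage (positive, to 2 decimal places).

4.31%

Tail multiplier: φ(z)/(1−α) = 0.103111 / 0.05 = 2.062.
ES = 2.09% × 2.062 = 4.310%.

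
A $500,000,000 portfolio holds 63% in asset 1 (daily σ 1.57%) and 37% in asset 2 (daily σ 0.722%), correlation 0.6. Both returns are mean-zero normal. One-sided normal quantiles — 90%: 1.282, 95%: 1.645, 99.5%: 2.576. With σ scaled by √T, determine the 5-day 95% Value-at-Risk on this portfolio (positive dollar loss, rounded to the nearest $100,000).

σ_p = √(0.63²·1.57² + 0.37²·0.722² + 2·0.6·0.63·0.37·1.57·0.722) = 1.169%.
σ_{5d} = 1.169% × √5 = 2.614%.
VaR = 1.645 × 2.614% = 4.300%; on $500,000,000 that is $21,500,000.

$21,500,000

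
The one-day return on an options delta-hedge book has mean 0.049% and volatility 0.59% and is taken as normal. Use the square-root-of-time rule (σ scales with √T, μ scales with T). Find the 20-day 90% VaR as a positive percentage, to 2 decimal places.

2.40%

At 90%, z = 1.282.
σ_{20d} = 0.59% × √20 = 2.639%; μ_{20d} = 20 × 0.049% = 0.980%.
VaR = −(0.980%) + 1.282 × 2.639% = 2.403%.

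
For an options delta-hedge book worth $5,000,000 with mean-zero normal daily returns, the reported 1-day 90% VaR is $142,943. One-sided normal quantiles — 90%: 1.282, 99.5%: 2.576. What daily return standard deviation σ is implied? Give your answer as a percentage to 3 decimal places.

VaR as a fraction: $142,943 / $5,000,000 = 2.859%.
σ = VaR / z = 2.859% / 1.282 = 2.230%.

2.230%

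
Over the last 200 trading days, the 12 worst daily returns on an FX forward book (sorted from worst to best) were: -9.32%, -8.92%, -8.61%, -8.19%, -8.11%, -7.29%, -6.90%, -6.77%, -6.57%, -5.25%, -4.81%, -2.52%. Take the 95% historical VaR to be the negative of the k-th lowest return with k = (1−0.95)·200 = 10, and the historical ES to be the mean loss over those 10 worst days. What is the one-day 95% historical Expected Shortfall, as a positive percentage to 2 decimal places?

The 10 worst returns sum to -75.93%.
ES = −(-75.93%) / 10 = 7.593% ≈ 7.59%.

7.59%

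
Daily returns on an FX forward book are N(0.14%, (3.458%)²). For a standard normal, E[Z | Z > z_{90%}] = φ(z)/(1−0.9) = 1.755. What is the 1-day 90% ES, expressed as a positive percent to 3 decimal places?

5.929%

ES = −(0.14%) + 3.458% × 1.755 = 5.929%.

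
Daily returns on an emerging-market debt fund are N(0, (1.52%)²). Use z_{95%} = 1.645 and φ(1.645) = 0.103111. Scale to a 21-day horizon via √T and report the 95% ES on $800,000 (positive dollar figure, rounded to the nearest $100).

σ_{21d} = 1.52% × √21 = 6.966%.
ES multiplier = φ(z)/(1−α) = 0.103111/0.05 = 2.062.
ES = 6.966% × 2.062 = 14.364%; on $800,000: $114,912.

$114,900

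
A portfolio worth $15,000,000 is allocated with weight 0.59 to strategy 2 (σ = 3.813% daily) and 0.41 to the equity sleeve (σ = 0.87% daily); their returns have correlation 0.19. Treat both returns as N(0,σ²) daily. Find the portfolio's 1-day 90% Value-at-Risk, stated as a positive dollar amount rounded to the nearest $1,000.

$451,000

σ_p² = 0.59²·3.813² + 0.41²·0.87² + 2·0.19·0.59·0.41·3.813·0.87 = 5.4932 (%²).
σ_p = √5.4932 = 2.344%.
At 90%, z = 1.282.
VaR = 1.282 × 2.344% = 3.005%; on $15,000,000 that is $450,750.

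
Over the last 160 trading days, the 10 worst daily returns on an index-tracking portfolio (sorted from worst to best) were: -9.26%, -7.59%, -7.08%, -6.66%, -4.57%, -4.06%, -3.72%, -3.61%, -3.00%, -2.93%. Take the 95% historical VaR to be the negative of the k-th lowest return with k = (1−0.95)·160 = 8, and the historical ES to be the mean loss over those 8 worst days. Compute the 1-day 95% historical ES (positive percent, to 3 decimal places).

5.819%

The 8 worst returns sum to -46.55%.
ES = −(-46.55%) / 8 = 5.81875% ≈ 5.819%.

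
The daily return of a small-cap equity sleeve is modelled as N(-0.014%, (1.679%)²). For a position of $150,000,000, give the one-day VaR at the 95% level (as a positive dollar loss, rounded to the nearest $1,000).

At 95% one-sided, z = 1.645.
VaR = −μ + z·σ = −(-0.014%) + 1.645 × 1.679% = 2.776%.
On $150,000,000: 0.02776 × $150,000,000 = $4,164,000.

$4,164,000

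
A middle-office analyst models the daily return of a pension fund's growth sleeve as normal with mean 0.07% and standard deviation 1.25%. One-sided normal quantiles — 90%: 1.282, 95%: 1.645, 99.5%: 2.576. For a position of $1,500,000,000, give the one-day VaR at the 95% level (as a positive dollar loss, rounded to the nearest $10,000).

$29,790,000

VaR = −μ + z·σ = −(0.07%) + 1.645 × 1.25% = 1.986%.
On $1,500,000,000: 0.01986 × $1,500,000,000 = $29,790,000.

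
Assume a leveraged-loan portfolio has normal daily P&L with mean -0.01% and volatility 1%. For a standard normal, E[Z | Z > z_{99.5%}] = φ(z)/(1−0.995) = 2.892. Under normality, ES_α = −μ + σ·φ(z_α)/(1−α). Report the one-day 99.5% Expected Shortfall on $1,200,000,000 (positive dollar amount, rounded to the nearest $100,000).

ES = −(-0.01%) + 1% × 2.892 = 2.902%.
On $1,200,000,000: 0.02902 × $1,200,000,000 = $34,824,000.

$34,800,000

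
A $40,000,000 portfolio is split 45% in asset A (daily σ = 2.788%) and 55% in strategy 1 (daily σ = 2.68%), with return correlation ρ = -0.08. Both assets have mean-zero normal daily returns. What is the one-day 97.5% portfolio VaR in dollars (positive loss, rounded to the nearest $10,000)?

σ_p² = 0.45²·2.788² + 0.55²·2.68² + 2·-0.08·0.45·0.55·2.788·2.68 = 3.4508 (%²).
σ_p = √3.4508 = 1.858%.
At 97.5%, z = 1.960.
VaR = 1.960 × 1.858% = 3.642%; on $40,000,000 that is $1,456,800.

$1,460,000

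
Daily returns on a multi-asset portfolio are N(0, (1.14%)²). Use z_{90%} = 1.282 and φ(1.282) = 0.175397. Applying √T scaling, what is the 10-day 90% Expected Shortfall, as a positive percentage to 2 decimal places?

6.32%

σ_{10d} = 1.14% × √10 = 3.605%.
ES multiplier = φ(z)/(1−α) = 0.175397/0.1 = 1.754.
ES = 3.605% × 1.754 = 6.323%.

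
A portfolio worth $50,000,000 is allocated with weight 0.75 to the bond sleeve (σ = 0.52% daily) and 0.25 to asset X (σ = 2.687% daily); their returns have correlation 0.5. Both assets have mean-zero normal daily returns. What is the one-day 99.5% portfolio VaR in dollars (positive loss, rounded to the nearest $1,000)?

σ_p² = 0.75²·0.52² + 0.25²·2.687² + 2·0.5·0.75·0.25·0.52·2.687 = 0.8653 (%²).
σ_p = √0.8653 = 0.930%.
At 99.5%, z = 2.576.
VaR = 2.576 × 0.930% = 2.396%; on $50,000,000 that is $1,198,000.

$1,198,000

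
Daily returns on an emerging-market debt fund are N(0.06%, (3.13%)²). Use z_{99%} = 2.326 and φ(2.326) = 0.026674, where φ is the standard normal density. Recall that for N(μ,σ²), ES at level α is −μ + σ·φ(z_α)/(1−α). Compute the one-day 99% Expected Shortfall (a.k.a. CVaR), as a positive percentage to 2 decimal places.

8.29%

Tail multiplier: φ(z)/(1−α) = 0.026674 / 0.01 = 2.667.
ES = −(0.06%) + 3.13% × 2.667 = 8.288%.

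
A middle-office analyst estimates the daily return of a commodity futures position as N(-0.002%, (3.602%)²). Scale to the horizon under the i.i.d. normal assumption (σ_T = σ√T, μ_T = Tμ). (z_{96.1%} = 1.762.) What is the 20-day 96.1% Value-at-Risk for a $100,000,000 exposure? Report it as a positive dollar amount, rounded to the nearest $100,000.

$28,400,000

σ_{20d} = 3.602% × √20 = 16.109%; μ_{20d} = 20 × -0.002% = -0.040%.
VaR = −(-0.040%) + 1.762 × 16.109% = 28.424%.
On $100,000,000: 0.28424 × $100,000,000 = $28,424,000.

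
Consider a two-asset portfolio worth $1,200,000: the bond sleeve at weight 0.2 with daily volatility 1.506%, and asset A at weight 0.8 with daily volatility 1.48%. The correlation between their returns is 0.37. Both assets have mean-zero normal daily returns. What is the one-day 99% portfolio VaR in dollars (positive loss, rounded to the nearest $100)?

σ_p² = 0.2²·1.506² + 0.8²·1.48² + 2·0.37·0.2·0.8·1.506·1.48 = 1.7565 (%²).
σ_p = √1.7565 = 1.325%.
At 99%, z = 2.326.
VaR = 2.326 × 1.325% = 3.082%; on $1,200,000 that is $36,984.

$37,000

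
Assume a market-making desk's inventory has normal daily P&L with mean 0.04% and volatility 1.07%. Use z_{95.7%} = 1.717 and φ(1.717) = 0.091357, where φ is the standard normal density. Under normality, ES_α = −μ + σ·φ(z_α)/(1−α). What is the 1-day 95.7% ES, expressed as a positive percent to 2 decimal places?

2.23%

Tail multiplier: φ(z)/(1−α) = 0.091357 / 0.043 = 2.125.
ES = −(0.04%) + 1.07% × 2.125 = 2.234%.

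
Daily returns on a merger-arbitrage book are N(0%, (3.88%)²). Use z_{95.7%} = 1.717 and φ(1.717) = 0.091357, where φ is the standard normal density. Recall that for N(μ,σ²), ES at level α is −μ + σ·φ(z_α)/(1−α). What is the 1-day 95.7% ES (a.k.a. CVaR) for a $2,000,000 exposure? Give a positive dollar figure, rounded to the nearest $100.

$164,900

Tail multiplier: φ(z)/(1−α) = 0.091357 / 0.043 = 2.125.
ES = 3.88% × 2.125 = 8.245%.
On $2,000,000: 0.08245 × $2,000,000 = $164,900.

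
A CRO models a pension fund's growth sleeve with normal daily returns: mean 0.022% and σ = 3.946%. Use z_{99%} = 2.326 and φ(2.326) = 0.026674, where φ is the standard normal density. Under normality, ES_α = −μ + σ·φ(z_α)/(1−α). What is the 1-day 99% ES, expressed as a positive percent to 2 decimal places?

10.50%

Tail multiplier: φ(z)/(1−α) = 0.026674 / 0.01 = 2.667.
ES = −(0.022%) + 3.946% × 2.667 = 10.502%.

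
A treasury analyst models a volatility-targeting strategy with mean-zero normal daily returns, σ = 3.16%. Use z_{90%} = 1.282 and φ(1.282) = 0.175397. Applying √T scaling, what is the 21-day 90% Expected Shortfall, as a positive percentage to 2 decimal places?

25.40%

σ_{21d} = 3.16% × √21 = 14.481%.
ES multiplier = φ(z)/(1−α) = 0.175397/0.1 = 1.754.
ES = 14.481% × 1.754 = 25.400%.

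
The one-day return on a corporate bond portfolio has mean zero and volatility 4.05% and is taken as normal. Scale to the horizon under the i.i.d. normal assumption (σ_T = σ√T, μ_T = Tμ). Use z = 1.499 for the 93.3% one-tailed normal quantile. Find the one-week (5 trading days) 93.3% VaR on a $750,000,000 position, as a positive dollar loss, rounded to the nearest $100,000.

$101,800,000

σ_{5d} = 4.05% × √5 = 9.056%.
VaR = 1.499 × 9.056% = 13.575%.
On $750,000,000: 0.13575 × $750,000,000 = $101,812,500.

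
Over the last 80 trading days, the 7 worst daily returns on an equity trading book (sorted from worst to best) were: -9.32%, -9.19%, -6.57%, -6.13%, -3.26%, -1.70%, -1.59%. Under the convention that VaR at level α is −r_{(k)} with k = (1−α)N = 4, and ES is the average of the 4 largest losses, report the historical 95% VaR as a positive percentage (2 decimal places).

6.13%

k = 4; the 4th lowest return is -6.13%, so VaR = 6.13%.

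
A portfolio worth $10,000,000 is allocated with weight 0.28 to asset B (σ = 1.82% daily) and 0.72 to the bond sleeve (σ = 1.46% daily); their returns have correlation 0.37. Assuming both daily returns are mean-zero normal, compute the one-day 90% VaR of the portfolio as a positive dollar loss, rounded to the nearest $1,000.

σ_p² = 0.28²·1.82² + 0.72²·1.46² + 2·0.37·0.28·0.72·1.82·1.46 = 1.7611 (%²).
σ_p = √1.7611 = 1.327%.
At 90%, z = 1.282.
VaR = 1.282 × 1.327% = 1.701%; on $10,000,000 that is $170,100.

$170,000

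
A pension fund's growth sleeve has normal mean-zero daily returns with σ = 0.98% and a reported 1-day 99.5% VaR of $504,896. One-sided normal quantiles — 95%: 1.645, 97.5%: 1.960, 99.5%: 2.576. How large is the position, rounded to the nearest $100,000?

VaR as a fraction of value: z·σ = 2.576 × 0.98% = 2.52448%.
Position = $504,896 / 0.0252448 = $20,000,000.

$20,000,000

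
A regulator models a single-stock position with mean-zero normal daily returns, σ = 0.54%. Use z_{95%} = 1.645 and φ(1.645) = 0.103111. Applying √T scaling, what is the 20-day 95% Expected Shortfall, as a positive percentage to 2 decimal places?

σ_{20d} = 0.54% × √20 = 2.415%.
ES multiplier = φ(z)/(1−α) = 0.103111/0.05 = 2.062.
ES = 2.415% × 2.062 = 4.980%.

4.98%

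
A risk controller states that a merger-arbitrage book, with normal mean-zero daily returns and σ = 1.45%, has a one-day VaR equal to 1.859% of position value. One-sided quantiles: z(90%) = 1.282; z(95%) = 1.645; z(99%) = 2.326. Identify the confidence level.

90%

Implied z = VaR/σ = 1.859 / 1.45 = 1.282.
This matches z(90%) = 1.282.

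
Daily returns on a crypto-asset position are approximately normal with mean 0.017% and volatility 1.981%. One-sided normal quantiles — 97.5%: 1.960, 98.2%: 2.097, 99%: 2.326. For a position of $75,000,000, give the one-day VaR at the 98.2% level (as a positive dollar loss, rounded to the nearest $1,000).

VaR = −μ + z·σ = −(0.017%) + 2.097 × 1.981% = 4.137%.
On $75,000,000: 0.04137 × $75,000,000 = $3,102,750.

$3,103,000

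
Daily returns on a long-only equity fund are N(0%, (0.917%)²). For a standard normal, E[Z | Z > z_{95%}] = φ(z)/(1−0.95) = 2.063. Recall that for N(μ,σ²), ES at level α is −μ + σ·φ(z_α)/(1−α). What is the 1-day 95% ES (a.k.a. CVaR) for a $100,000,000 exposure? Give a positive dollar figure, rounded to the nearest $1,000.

ES = 0.917% × 2.063 = 1.892%.
On $100,000,000: 0.01892 × $100,000,000 = $1,892,000.

$1,892,000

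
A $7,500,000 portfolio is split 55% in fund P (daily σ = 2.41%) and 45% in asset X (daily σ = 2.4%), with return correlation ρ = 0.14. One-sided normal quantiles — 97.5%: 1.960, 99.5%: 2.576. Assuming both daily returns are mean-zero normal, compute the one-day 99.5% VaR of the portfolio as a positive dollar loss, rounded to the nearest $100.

$352,200

σ_p² = 0.55²·2.41² + 0.45²·2.4² + 2·0.14·0.55·0.45·2.41·2.4 = 3.3242 (%²).
σ_p = √3.3242 = 1.823%.
VaR = 2.576 × 1.823% = 4.696%; on $7,500,000 that is $352,200.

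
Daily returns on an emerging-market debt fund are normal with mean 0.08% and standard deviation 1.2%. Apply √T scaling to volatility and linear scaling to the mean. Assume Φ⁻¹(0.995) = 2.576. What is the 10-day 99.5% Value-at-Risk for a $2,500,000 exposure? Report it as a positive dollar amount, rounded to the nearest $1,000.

σ_{10d} = 1.2% × √10 = 3.795%; μ_{10d} = 10 × 0.08% = 0.800%.
VaR = −(0.800%) + 2.576 × 3.795% = 8.976%.
On $2,500,000: 0.08976 × $2,500,000 = $224,400.

$224,000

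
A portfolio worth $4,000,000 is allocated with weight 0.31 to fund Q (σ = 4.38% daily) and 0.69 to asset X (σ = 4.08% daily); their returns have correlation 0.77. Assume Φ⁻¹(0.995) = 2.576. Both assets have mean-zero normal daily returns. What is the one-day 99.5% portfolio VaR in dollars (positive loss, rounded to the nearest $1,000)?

$408,000

σ_p² = 0.31²·4.38² + 0.69²·4.08² + 2·0.77·0.31·0.69·4.38·4.08 = 15.6556 (%²).
σ_p = √15.6556 = 3.957%.
VaR = 2.576 × 3.957% = 10.193%; on $4,000,000 that is $407,720.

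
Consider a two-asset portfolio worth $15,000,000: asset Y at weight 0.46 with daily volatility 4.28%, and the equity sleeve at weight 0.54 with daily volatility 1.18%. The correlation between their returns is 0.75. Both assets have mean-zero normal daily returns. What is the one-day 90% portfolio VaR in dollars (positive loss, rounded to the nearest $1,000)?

σ_p² = 0.46²·4.28² + 0.54²·1.18² + 2·0.75·0.46·0.54·4.28·1.18 = 6.1640 (%²).
σ_p = √6.1640 = 2.483%.
At 90%, z = 1.282.
VaR = 1.282 × 2.483% = 3.183%; on $15,000,000 that is $477,450.

$477,000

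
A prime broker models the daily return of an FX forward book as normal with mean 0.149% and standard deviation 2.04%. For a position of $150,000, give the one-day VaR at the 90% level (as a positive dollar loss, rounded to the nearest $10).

At 90% one-sided, z = 1.282.
VaR = −μ + z·σ = −(0.149%) + 1.282 × 2.04% = 2.466%.
On $150,000: 0.02466 × $150,000 = $3,699.

$3,700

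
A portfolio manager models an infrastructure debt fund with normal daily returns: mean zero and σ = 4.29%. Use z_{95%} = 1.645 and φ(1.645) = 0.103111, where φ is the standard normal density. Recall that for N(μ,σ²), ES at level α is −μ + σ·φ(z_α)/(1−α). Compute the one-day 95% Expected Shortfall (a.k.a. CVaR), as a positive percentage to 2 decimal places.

Tail multiplier: φ(z)/(1−α) = 0.103111 / 0.05 = 2.062.
ES = 4.29% × 2.062 = 8.846%.

8.85%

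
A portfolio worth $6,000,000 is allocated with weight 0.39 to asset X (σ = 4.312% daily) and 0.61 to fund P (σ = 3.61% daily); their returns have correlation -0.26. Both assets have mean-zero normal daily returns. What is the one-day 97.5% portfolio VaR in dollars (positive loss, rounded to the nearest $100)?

$282,000

σ_p² = 0.39²·4.312² + 0.61²·3.61² + 2·-0.26·0.39·0.61·4.312·3.61 = 5.7516 (%²).
σ_p = √5.7516 = 2.398%.
At 97.5%, z = 1.960.
VaR = 1.960 × 2.398% = 4.700%; on $6,000,000 that is $282,000.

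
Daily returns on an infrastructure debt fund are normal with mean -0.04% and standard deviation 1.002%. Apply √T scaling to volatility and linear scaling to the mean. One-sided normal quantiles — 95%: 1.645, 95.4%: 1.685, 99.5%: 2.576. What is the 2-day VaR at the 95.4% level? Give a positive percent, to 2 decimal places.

σ_{2d} = 1.002% × √2 = 1.417%; μ_{2d} = 2 × -0.04% = -0.080%.
VaR = −(-0.080%) + 1.685 × 1.417% = 2.468%.

2.47%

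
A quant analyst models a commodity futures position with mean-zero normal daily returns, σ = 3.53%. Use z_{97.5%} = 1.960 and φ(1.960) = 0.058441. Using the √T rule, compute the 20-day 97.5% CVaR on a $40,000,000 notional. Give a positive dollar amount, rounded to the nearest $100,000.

$14,800,000

σ_{20d} = 3.53% × √20 = 15.787%.
ES multiplier = φ(z)/(1−α) = 0.058441/0.025 = 2.338.
ES = 15.787% × 2.338 = 36.910%; on $40,000,000: $14,764,000.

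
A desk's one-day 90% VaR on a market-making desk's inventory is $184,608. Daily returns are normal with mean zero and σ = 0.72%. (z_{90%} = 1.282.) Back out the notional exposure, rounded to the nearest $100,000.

$20,000,000

VaR as a fraction of value: z·σ = 1.282 × 0.72% = 0.92304%.
Position = $184,608 / 0.0092304 = $20,000,000.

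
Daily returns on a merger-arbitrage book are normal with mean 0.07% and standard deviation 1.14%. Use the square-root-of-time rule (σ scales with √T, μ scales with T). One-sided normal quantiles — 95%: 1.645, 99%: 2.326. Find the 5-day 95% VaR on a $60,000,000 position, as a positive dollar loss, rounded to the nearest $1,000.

$2,306,000

σ_{5d} = 1.14% × √5 = 2.549%; μ_{5d} = 5 × 0.07% = 0.350%.
VaR = −(0.350%) + 1.645 × 2.549% = 3.843%.
On $60,000,000: 0.03843 × $60,000,000 = $2,305,800.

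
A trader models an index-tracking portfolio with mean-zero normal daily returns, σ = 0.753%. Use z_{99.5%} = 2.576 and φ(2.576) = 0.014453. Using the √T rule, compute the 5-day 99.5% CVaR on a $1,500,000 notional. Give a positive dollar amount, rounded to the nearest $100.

$73,000

σ_{5d} = 0.753% × √5 = 1.684%.
ES multiplier = φ(z)/(1−α) = 0.014453/0.005 = 2.891.
ES = 1.684% × 2.891 = 4.868%; on $1,500,000: $73,020.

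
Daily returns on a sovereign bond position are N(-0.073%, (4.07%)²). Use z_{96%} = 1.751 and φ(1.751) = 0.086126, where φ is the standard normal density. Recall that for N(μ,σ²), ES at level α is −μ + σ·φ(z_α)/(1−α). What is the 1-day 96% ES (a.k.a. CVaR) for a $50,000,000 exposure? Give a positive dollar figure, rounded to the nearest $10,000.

$4,420,000

Tail multiplier: φ(z)/(1−α) = 0.086126 / 0.04 = 2.153.
ES = −(-0.073%) + 4.07% × 2.153 = 8.836%.
On $50,000,000: 0.08836 × $50,000,000 = $4,418,000.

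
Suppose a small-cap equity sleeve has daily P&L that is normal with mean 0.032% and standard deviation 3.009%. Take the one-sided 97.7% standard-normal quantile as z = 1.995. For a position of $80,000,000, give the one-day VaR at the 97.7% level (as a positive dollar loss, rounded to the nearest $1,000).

VaR = −μ + z·σ = −(0.032%) + 1.995 × 3.009% = 5.971%.
On $80,000,000: 0.05971 × $80,000,000 = $4,776,800.

$4,777,000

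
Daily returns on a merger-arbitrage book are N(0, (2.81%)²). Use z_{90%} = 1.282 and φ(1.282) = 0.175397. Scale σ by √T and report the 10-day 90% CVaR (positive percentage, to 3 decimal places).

15.586%

σ_{10d} = 2.81% × √10 = 8.886%.
ES multiplier = φ(z)/(1−α) = 0.175397/0.1 = 1.754.
ES = 8.886% × 1.754 = 15.586%.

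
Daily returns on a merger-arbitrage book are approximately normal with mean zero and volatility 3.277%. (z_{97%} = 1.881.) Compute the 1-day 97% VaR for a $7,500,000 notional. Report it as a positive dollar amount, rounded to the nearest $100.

$462,300

VaR = z·σ = 1.881 × 3.277% = 6.164%.
On $7,500,000: 0.06164 × $7,500,000 = $462,300.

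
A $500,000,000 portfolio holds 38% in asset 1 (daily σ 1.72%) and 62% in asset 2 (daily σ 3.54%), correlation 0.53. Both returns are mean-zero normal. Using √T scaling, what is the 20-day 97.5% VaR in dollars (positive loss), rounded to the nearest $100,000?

$114,000,000

σ_p = √(0.38²·1.72² + 0.62²·3.54² + 2·0.53·0.38·0.62·1.72·3.54) = 2.601%.
σ_{20d} = 2.601% × √20 = 11.632%.
z(97.5%) = 1.960.
VaR = 1.960 × 11.632% = 22.799%; on $500,000,000 that is $113,995,000.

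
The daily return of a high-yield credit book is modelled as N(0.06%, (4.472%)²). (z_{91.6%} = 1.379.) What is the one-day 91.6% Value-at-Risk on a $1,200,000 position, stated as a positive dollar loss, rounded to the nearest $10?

VaR = −μ + z·σ = −(0.06%) + 1.379 × 4.472% = 6.107%.
On $1,200,000: 0.06107 × $1,200,000 = $73,284.

$73,280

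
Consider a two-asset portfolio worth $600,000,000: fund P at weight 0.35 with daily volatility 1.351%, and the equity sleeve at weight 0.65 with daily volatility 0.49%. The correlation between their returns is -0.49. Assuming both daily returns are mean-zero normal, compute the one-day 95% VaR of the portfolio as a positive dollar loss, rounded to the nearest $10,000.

σ_p² = 0.35²·1.351² + 0.65²·0.49² + 2·-0.49·0.35·0.65·1.351·0.49 = 0.1774 (%²).
σ_p = √0.1774 = 0.421%.
At 95%, z = 1.645.
VaR = 1.645 × 0.421% = 0.693%; on $600,000,000 that is $4,158,000.

$4,160,000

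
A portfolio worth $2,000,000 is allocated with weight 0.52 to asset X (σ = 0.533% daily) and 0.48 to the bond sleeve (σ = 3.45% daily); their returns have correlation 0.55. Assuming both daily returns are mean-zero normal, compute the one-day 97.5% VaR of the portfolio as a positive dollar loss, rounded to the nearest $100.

$71,500

σ_p² = 0.52²·0.533² + 0.48²·3.45² + 2·0.55·0.52·0.48·0.533·3.45 = 3.3240 (%²).
σ_p = √3.3240 = 1.823%.
At 97.5%, z = 1.960.
VaR = 1.960 × 1.823% = 3.573%; on $2,000,000 that is $71,460.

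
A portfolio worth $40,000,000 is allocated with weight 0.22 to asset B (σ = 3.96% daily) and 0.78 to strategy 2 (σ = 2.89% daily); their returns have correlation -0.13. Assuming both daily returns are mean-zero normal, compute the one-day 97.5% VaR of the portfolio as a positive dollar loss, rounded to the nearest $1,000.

σ_p² = 0.22²·3.96² + 0.78²·2.89² + 2·-0.13·0.22·0.78·3.96·2.89 = 5.3298 (%²).
σ_p = √5.3298 = 2.309%.
At 97.5%, z = 1.960.
VaR = 1.960 × 2.309% = 4.526%; on $40,000,000 that is $1,810,400.

$1,810,000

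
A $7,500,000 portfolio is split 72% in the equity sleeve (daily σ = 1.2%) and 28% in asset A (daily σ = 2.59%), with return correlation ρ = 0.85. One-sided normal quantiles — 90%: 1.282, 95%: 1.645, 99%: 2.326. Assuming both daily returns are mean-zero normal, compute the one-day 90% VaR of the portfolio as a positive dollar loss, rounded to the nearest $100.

$147,000

σ_p² = 0.72²·1.2² + 0.28²·2.59² + 2·0.85·0.72·0.28·1.2·2.59 = 2.3376 (%²).
σ_p = √2.3376 = 1.529%.
VaR = 1.282 × 1.529% = 1.960%; on $7,500,000 that is $147,000.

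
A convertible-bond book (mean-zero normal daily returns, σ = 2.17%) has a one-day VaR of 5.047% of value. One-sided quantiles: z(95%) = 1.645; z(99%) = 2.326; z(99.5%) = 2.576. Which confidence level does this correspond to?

99%

Implied z = VaR/σ = 5.047 / 2.17 = 2.326.
This matches z(99%) = 2.326.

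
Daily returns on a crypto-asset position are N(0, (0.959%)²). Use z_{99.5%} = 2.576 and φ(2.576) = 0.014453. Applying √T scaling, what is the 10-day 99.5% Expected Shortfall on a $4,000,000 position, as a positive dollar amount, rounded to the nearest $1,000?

σ_{10d} = 0.959% × √10 = 3.033%.
ES multiplier = φ(z)/(1−α) = 0.014453/0.005 = 2.891.
ES = 3.033% × 2.891 = 8.768%; on $4,000,000: $350,720.

$351,000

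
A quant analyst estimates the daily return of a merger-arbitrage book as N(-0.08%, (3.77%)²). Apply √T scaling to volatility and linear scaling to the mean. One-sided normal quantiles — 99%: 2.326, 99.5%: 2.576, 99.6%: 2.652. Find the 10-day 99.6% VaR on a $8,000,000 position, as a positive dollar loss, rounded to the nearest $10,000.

$2,590,000

σ_{10d} = 3.77% × √10 = 11.922%; μ_{10d} = 10 × -0.08% = -0.800%.
VaR = −(-0.800%) + 2.652 × 11.922% = 32.417%.
On $8,000,000: 0.32417 × $8,000,000 = $2,593,360.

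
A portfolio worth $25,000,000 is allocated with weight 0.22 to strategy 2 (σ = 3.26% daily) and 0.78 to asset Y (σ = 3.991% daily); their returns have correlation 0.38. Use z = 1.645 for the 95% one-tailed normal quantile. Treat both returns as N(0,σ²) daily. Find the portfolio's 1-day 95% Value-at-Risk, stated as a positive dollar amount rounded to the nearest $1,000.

σ_p² = 0.22²·3.26² + 0.78²·3.991² + 2·0.38·0.22·0.78·3.26·3.991 = 11.9018 (%²).
σ_p = √11.9018 = 3.450%.
VaR = 1.645 × 3.450% = 5.675%; on $25,000,000 that is $1,418,750.

$1,419,000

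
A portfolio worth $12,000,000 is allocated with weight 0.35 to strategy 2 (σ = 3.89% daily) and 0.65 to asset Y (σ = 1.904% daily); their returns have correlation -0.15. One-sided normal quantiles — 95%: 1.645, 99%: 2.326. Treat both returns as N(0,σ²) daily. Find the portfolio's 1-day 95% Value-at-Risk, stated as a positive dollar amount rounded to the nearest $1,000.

$335,000

σ_p² = 0.35²·3.89² + 0.65²·1.904² + 2·-0.15·0.35·0.65·3.89·1.904 = 2.8798 (%²).
σ_p = √2.8798 = 1.697%.
VaR = 1.645 × 1.697% = 2.792%; on $12,000,000 that is $335,040.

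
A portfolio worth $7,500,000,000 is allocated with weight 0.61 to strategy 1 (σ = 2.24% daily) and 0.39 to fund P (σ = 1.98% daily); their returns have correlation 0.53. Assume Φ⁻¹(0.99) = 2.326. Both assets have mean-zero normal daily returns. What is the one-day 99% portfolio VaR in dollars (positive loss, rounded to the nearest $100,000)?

σ_p² = 0.61²·2.24² + 0.39²·1.98² + 2·0.53·0.61·0.39·2.24·1.98 = 3.5818 (%²).
σ_p = √3.5818 = 1.893%.
VaR = 2.326 × 1.893% = 4.403%; on $7,500,000,000 that is $330,225,000.

$330,200,000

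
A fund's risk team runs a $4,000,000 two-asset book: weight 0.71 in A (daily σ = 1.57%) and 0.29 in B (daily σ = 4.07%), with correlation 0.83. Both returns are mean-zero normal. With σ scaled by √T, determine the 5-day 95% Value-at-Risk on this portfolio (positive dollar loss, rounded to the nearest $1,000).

σ_p = √(0.71²·1.57² + 0.29²·4.07² + 2·0.83·0.71·0.29·1.57·4.07) = 2.195%.
σ_{5d} = 2.195% × √5 = 4.908%.
z(95%) = 1.645.
VaR = 1.645 × 4.908% = 8.074%; on $4,000,000 that is $322,960.

$323,000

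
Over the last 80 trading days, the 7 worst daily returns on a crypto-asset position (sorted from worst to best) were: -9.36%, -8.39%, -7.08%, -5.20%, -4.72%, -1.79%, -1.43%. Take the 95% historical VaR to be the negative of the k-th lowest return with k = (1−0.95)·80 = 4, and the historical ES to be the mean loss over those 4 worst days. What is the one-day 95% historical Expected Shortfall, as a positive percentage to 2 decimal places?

7.51%

The 4 worst returns sum to -30.03%.
ES = −(-30.03%) / 4 = 7.5075% ≈ 7.51%.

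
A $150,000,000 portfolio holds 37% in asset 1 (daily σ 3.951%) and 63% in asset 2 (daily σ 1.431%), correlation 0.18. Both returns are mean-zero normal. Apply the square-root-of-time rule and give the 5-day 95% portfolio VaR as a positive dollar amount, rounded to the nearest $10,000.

σ_p = √(0.37²·3.951² + 0.63²·1.431² + 2·0.18·0.37·0.63·3.951·1.431) = 1.850%.
σ_{5d} = 1.850% × √5 = 4.137%.
z(95%) = 1.645.
VaR = 1.645 × 4.137% = 6.805%; on $150,000,000 that is $10,207,500.

$10,210,000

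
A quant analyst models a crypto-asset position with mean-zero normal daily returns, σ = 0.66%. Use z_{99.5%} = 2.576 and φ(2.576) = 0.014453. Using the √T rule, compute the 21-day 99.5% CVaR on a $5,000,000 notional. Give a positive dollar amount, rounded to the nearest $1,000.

σ_{21d} = 0.66% × √21 = 3.024%.
ES multiplier = φ(z)/(1−α) = 0.014453/0.005 = 2.891.
ES = 3.024% × 2.891 = 8.742%; on $5,000,000: $437,100.

$437,000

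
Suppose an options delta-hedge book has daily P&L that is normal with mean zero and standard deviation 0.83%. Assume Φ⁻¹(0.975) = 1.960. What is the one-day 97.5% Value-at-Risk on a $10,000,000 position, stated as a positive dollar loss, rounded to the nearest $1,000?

VaR = z·σ = 1.960 × 0.83% = 1.627%.
On $10,000,000: 0.01627 × $10,000,000 = $162,700.

$163,000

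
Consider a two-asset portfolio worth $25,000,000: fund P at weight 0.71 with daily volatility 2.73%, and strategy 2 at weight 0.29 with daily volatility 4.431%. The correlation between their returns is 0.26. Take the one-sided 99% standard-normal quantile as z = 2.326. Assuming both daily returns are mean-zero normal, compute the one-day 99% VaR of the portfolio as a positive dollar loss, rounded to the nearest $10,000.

σ_p² = 0.71²·2.73² + 0.29²·4.431² + 2·0.26·0.71·0.29·2.73·4.431 = 6.7034 (%²).
σ_p = √6.7034 = 2.589%.
VaR = 2.326 × 2.589% = 6.022%; on $25,000,000 that is $1,505,500.

$1,510,000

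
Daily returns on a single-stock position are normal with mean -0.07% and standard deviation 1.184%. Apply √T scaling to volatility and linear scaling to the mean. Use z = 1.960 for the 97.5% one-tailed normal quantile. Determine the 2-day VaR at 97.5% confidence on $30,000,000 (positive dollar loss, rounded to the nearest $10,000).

$1,030,000

σ_{2d} = 1.184% × √2 = 1.674%; μ_{2d} = 2 × -0.07% = -0.140%.
VaR = −(-0.140%) + 1.960 × 1.674% = 3.421%.
On $30,000,000: 0.03421 × $30,000,000 = $1,026,300.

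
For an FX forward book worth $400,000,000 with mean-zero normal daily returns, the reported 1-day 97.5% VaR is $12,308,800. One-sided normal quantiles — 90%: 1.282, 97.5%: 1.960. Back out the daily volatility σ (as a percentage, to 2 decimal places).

1.57%

VaR as a fraction: $12,308,800 / $400,000,000 = 3.077%.
σ = VaR / z = 3.077% / 1.960 = 1.570%.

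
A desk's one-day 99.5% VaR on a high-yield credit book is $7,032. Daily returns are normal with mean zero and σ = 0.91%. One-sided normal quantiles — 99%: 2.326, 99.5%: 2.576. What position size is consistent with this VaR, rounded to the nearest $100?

VaR as a fraction of value: z·σ = 2.576 × 0.91% = 2.34416%.
Position = $7,032 / 0.0234416 = $299,980.

$300,000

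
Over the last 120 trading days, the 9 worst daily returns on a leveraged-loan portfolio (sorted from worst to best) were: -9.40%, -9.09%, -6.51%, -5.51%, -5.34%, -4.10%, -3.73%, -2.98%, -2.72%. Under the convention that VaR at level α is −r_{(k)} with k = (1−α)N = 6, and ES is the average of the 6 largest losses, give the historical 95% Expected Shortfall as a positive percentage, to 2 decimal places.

The 6 worst returns sum to -39.95%.
ES = −(-39.95%) / 6 = 6.6583…% ≈ 6.66%.

6.66%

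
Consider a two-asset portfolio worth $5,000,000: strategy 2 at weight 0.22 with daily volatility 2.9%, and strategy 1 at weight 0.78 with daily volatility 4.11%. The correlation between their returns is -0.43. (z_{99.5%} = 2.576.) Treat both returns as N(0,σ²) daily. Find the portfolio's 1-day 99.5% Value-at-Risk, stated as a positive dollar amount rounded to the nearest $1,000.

$385,000

σ_p² = 0.22²·2.9² + 0.78²·4.11² + 2·-0.43·0.22·0.78·2.9·4.11 = 8.9252 (%²).
σ_p = √8.9252 = 2.988%.
VaR = 2.576 × 2.988% = 7.697%; on $5,000,000 that is $384,850.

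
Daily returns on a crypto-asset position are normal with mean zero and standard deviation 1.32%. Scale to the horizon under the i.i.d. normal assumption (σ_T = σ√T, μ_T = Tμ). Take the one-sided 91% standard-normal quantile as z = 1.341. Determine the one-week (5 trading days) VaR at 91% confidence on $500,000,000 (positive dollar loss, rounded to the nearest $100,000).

$19,800,000

σ_{5d} = 1.32% × √5 = 2.952%.
VaR = 1.341 × 2.952% = 3.959%.
On $500,000,000: 0.03959 × $500,000,000 = $19,795,000.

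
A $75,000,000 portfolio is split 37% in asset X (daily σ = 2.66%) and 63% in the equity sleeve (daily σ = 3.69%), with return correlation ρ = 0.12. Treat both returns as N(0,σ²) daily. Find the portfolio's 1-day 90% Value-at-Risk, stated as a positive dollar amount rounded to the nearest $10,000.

$2,530,000

σ_p² = 0.37²·2.66² + 0.63²·3.69² + 2·0.12·0.37·0.63·2.66·3.69 = 6.9220 (%²).
σ_p = √6.9220 = 2.631%.
At 90%, z = 1.282.
VaR = 1.282 × 2.631% = 3.373%; on $75,000,000 that is $2,529,750.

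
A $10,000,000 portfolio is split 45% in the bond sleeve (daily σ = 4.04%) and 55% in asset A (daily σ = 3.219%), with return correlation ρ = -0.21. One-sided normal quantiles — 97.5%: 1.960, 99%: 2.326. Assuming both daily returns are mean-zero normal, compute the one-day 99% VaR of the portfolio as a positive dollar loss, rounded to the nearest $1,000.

$525,000

σ_p² = 0.45²·4.04² + 0.55²·3.219² + 2·-0.21·0.45·0.55·4.04·3.219 = 5.0878 (%²).
σ_p = √5.0878 = 2.256%.
VaR = 2.326 × 2.256% = 5.247%; on $10,000,000 that is $524,700.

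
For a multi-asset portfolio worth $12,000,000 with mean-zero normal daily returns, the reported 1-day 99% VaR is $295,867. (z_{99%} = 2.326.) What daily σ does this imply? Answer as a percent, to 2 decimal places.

1.06%

VaR as a fraction: $295,867 / $12,000,000 = 2.466%.
σ = VaR / z = 2.466% / 2.326 = 1.060%.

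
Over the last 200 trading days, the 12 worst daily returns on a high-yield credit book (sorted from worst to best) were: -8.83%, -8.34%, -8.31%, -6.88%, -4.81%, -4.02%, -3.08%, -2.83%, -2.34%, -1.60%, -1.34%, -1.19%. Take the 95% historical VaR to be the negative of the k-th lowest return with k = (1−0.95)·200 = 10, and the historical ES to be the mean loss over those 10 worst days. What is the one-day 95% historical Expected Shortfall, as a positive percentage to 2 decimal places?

The 10 worst returns sum to -51.04%.
ES = −(-51.04%) / 10 = 5.104% ≈ 5.10%.

5.10%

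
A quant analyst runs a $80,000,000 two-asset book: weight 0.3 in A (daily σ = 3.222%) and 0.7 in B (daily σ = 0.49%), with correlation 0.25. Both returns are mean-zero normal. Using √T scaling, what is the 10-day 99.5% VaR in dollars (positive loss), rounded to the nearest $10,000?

σ_p = √(0.3²·3.222² + 0.7²·0.49² + 2·0.25·0.3·0.7·3.222·0.49) = 1.104%.
σ_{10d} = 1.104% × √10 = 3.491%.
z(99.5%) = 2.576.
VaR = 2.576 × 3.491% = 8.993%; on $80,000,000 that is $7,194,400.

$7,190,000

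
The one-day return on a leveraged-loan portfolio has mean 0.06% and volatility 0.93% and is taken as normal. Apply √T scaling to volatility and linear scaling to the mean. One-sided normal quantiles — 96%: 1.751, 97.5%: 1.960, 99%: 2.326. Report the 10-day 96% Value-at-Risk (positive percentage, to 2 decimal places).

4.55%

σ_{10d} = 0.93% × √10 = 2.941%; μ_{10d} = 10 × 0.06% = 0.600%.
VaR = −(0.600%) + 1.751 × 2.941% = 4.550%.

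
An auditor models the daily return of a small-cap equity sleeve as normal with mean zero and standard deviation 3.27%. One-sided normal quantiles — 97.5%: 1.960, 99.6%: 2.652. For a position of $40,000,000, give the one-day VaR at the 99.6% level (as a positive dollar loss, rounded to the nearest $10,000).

VaR = z·σ = 2.652 × 3.27% = 8.672%.
On $40,000,000: 0.08672 × $40,000,000 = $3,468,800.

$3,470,000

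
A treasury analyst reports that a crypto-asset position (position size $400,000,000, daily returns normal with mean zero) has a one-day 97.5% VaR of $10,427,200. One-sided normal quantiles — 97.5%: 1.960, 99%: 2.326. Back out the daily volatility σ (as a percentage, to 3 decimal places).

1.330%

VaR as a fraction: $10,427,200 / $400,000,000 = 2.607%.
σ = VaR / z = 2.607% / 1.960 = 1.330%.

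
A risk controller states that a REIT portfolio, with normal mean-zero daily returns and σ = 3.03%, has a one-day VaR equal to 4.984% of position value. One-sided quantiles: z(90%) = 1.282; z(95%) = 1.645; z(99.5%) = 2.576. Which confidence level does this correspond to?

Implied z = VaR/σ = 4.984 / 3.03 = 1.645.
This matches z(95%) = 1.645.

95%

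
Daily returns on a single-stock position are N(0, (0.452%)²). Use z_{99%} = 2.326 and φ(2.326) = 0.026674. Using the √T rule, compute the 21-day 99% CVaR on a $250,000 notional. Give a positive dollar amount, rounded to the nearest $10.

σ_{21d} = 0.452% × √21 = 2.071%.
ES multiplier = φ(z)/(1−α) = 0.026674/0.01 = 2.667.
ES = 2.071% × 2.667 = 5.523%; on $250,000: $13,807.

$13,810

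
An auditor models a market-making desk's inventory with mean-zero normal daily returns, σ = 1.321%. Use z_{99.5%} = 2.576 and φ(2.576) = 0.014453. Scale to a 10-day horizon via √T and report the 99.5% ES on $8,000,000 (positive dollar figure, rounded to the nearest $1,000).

σ_{10d} = 1.321% × √10 = 4.177%.
ES multiplier = φ(z)/(1−α) = 0.014453/0.005 = 2.891.
ES = 4.177% × 2.891 = 12.076%; on $8,000,000: $966,080.

$966,000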